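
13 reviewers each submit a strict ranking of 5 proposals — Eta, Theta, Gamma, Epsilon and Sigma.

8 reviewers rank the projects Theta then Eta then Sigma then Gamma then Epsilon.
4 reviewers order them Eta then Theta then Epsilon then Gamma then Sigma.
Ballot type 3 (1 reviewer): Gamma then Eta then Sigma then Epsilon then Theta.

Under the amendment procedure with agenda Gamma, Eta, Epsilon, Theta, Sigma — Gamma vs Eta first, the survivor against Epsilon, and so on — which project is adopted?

Theta

Round 1: Gamma vs Eta — 1–12, Eta advances.
Round 2: Eta vs Epsilon — 13–0, Eta advances.
Round 3: Eta vs Theta — 5–8, Theta advances.
Round 4: Theta vs Sigma — 12–1, Theta advances.
Theta survives the agenda.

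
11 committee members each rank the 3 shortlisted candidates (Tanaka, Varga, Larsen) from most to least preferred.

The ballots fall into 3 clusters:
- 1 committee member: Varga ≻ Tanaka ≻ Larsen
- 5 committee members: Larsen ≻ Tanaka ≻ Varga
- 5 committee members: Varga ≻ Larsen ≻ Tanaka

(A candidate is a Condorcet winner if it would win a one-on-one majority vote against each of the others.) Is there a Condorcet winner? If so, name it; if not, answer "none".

Varga

Head-to-head results (11 committee members):
Tanaka–Varga: Varga 6–5.
Tanaka vs Larsen: Larsen wins 10–1.
Varga–Larsen: Varga 6–5.
Varga defeats every rival head-to-head and is the Condorcet winner.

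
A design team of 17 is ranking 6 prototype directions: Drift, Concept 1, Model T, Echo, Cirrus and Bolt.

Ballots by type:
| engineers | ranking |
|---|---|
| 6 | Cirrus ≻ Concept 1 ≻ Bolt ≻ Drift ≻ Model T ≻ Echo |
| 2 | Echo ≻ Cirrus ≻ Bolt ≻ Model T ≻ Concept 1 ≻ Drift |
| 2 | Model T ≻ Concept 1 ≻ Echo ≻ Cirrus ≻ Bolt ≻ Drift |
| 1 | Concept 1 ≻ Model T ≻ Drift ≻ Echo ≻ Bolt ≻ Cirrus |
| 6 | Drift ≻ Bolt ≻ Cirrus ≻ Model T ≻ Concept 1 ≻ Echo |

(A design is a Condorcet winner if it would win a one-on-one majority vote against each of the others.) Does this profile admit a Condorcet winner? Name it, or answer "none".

Cirrus

Pairwise majorities:
Drift vs Concept 1: Drift preferred on 6 ballots; Concept 1 wins 11–6.
Drift vs Model T: Drift is ranked higher on 6+6 = 12 ballots, Model T on 5. Drift wins 12–5.
Drift vs Echo: Drift preferred on 6+1+6 = 13 ballots; Drift wins 13–4.
Drift vs Cirrus: 1+6 = 7 for Drift, 10 for Cirrus — Cirrus by 10–7.
Drift vs Bolt: Drift is ranked higher on 1+6 = 7 ballots, Bolt on 10. Bolt wins 10–7.
Concept 1 vs Model T: 7 to 10, Model T.
Concept 1 vs Echo: Concept 1 is ranked higher on 6+2+1+6 = 15 ballots, Echo on 2. Concept 1 wins 15–2.
Concept 1 vs Cirrus: Concept 1 is ranked higher on 2+1 = 3 ballots, Cirrus on 14. Cirrus wins 14–3.
Concept 1 vs Bolt: Concept 1 is ranked higher on 6+2+1 = 9 ballots, Bolt on 8. Concept 1 wins 9–8.
Model T vs Echo: 15 to 2, Model T.
Model T vs Cirrus: 3 to 14, Cirrus.
Model T vs Bolt: Model T preferred on 2+1 = 3 ballots; Bolt wins 14–3.
Echo vs Cirrus: 5 to 12, Cirrus.
Echo vs Bolt: Echo preferred on 2+2+1 = 5 ballots; Bolt wins 12–5.
Cirrus vs Bolt: Cirrus is ranked higher on 6+2+2 = 10 ballots, Bolt on 7. Cirrus wins 10–7.
Cirrus defeats every rival head-to-head and is the Condorcet winner.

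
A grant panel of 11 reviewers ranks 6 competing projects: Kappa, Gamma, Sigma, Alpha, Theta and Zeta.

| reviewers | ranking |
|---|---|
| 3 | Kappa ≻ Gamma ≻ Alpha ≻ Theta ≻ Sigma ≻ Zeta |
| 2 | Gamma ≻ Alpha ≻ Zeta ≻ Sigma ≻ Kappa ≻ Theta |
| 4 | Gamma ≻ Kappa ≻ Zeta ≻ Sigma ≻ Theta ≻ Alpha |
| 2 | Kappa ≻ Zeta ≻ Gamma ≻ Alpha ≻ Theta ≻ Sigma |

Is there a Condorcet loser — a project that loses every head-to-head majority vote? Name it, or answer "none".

Head-to-head results (11 reviewers):
Kappa vs Gamma: Kappa is ranked higher on 3+2 = 5 ballots, Gamma on 6. Gamma wins 6–5.
Kappa–Sigma: Kappa 9–2.
Kappa vs Alpha: Kappa, 9–2.
Kappa vs Theta: Kappa wins 11–0.
Kappa vs Zeta: Kappa is ranked higher on 3+4+2 = 9 ballots, Zeta on 2. Kappa wins 9–2.
Gamma–Sigma: Gamma 11–0.
Gamma vs Alpha: Gamma wins 11–0.
Gamma vs Theta: Gamma preferred on 3+2+4+2 = 11 ballots; Gamma wins 11–0.
Gamma vs Zeta: 3+2+4 = 9 for Gamma, 2 for Zeta — Gamma by 9–2.
Sigma vs Alpha: Alpha, 7–4.
Sigma vs Theta: Sigma is ranked higher on 2+4 = 6 ballots, Theta on 5. Sigma wins 6–5.
Sigma vs Zeta: Zeta wins 8–3.
Alpha vs Theta: Alpha is ranked higher on 3+2+2 = 7 ballots, Theta on 4. Alpha wins 7–4.
Alpha vs Zeta: Alpha preferred on 3+2 = 5 ballots; Zeta wins 6–5.
Theta vs Zeta: Zeta, 8–3.
Theta is beaten in every head-to-head and is the Condorcet loser.

Theta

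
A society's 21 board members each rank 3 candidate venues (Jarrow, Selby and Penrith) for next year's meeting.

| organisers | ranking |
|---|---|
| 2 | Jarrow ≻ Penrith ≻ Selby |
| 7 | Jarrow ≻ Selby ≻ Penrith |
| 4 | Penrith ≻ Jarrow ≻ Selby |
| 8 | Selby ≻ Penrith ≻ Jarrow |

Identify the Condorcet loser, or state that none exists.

none

Head-to-head results (21 organisers):
Jarrow vs Selby: Jarrow, 13–8.
Jarrow vs Penrith: Penrith wins 12–9.
Selby vs Penrith: 15 to 6, Selby.
No city is winless: Jarrow beats Selby; Selby beats Penrith; Penrith beats Jarrow. There is no Condorcet loser.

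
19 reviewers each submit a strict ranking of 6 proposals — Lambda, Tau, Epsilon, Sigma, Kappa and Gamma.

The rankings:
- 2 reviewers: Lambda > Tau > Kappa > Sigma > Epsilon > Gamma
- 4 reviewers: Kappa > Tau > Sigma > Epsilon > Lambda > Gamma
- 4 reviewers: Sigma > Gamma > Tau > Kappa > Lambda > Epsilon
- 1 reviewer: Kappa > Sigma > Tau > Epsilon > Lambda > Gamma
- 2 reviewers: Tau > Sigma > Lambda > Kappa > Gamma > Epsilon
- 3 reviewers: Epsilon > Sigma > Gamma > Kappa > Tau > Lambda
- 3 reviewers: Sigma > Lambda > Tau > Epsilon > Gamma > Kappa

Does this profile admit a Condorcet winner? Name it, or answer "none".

Pairwise majorities:
Lambda–Tau: Tau 14–5.
Lambda vs Epsilon: Lambda, 11–8.
Lambda vs Sigma: Sigma, 17–2.
Lambda vs Kappa: Kappa wins 12–7.
Lambda vs Gamma: Lambda, 12–7.
Tau vs Epsilon: Tau wins 16–3.
Tau–Sigma: Sigma 11–8.
Tau vs Kappa: Tau, 11–8.
Tau–Gamma: Tau 12–7.
Epsilon vs Sigma: Sigma wins 16–3.
Epsilon–Kappa: Kappa 13–6.
Epsilon vs Gamma: Epsilon, 13–6.
Sigma–Kappa: Sigma 12–7.
Sigma vs Gamma: Sigma, 19–0.
Kappa vs Gamma: Gamma wins 10–9.
Sigma wins every pairwise contest, so Sigma is the Condorcet winner.

Sigma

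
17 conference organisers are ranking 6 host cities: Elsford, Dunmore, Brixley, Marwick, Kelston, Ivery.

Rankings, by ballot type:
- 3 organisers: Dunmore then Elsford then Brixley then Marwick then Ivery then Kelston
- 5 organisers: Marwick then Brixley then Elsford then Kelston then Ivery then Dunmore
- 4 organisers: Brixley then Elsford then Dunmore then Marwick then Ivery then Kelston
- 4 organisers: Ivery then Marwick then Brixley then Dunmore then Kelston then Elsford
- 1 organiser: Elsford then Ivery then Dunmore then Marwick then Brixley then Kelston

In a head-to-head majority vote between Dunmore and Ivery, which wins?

Ballots ranking Dunmore above Ivery: 3 + 4 = 7.
Ballots ranking Ivery above Dunmore: 17 − 7 = 10.
Ivery wins the head-to-head 10–7.

Ivery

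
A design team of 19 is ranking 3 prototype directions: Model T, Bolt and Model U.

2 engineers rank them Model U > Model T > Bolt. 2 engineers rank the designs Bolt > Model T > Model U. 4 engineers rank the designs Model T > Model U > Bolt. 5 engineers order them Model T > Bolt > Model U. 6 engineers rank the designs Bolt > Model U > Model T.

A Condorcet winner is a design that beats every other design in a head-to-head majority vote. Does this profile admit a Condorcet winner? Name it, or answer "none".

Model T

Head-to-head results (19 engineers):
Model T vs Bolt: Model T, 11–8.
Model T–Model U: Model T 11–8.
Bolt vs Model U: Bolt wins 13–6.
Model T wins every pairwise contest, so Model T is the Condorcet winner.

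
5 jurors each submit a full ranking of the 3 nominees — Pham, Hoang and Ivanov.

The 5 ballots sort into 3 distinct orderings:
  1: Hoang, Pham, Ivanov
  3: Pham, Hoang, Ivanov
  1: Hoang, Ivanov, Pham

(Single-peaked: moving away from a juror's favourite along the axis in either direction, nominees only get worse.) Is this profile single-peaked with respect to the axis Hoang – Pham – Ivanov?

Axis positions: Hoang=1, Pham=2, Ivanov=3.
Bloc 1 (peak Hoang at position 1): ranking walks positions 1-2-3, expanding outward from the peak — single-peaked.
Bloc 2 (peak Pham at position 2): ranking walks positions 2-1-3, expanding outward from the peak — single-peaked.
Bloc 3: ranking walks positions 1-3-2; Ivanov is ranked above Pham even though Pham lies between Ivanov and the peak Hoang on the axis — preferences dip and rise again. Not single-peaked.
Bloc 3 violates single-peakedness, so the profile is not single-peaked on this axis.

no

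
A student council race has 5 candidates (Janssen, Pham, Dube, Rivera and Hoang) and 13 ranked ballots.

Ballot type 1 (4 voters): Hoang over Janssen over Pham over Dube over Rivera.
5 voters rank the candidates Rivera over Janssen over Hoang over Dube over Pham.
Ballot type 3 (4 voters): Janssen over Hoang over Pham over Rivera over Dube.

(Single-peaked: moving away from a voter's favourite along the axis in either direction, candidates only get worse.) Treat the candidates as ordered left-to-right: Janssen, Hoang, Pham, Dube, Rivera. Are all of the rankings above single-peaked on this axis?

no

Axis positions: Janssen=1, Hoang=2, Pham=3, Dube=4, Rivera=5.
Ballot type 1 (peak Hoang at position 2): ranking walks positions 2-1-3-4-5, expanding outward from the peak — single-peaked.
Ballot type 2: ranking walks positions 5-1-2-4-3; Janssen is ranked above Dube even though Dube lies between Janssen and the peak Rivera on the axis — preferences dip and rise again. Not single-peaked.
Ballot type 3: ranking walks positions 1-2-3-5-4; Rivera is ranked above Dube even though Dube lies between Rivera and the peak Janssen on the axis — preferences dip and rise again. Not single-peaked.
Ballot type 2 violates single-peakedness, so the profile is not single-peaked on this axis.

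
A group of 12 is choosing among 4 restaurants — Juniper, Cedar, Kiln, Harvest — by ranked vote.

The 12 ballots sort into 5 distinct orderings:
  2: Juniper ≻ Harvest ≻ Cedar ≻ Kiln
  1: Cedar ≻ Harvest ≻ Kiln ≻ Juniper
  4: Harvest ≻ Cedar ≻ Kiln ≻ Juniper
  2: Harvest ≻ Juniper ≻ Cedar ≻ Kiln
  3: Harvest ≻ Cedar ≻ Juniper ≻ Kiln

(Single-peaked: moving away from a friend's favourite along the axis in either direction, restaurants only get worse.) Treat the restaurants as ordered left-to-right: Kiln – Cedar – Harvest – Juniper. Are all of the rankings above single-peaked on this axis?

yes

Axis positions: Kiln=1, Cedar=2, Harvest=3, Juniper=4.
Ballot type 1 (peak Juniper at position 4): ranking walks positions 4-3-2-1, expanding outward from the peak — single-peaked.
Ballot type 2 (peak Cedar at position 2): ranking walks positions 2-3-1-4, expanding outward from the peak — single-peaked.
Ballot type 3 (peak Harvest at position 3): ranking walks positions 3-2-1-4, expanding outward from the peak — single-peaked.
Ballot type 4 (peak Harvest at position 3): ranking walks positions 3-4-2-1, expanding outward from the peak — single-peaked.
Ballot type 5 (peak Harvest at position 3): ranking walks positions 3-2-4-1, expanding outward from the peak — single-peaked.
Every ranking is single-peaked on this axis.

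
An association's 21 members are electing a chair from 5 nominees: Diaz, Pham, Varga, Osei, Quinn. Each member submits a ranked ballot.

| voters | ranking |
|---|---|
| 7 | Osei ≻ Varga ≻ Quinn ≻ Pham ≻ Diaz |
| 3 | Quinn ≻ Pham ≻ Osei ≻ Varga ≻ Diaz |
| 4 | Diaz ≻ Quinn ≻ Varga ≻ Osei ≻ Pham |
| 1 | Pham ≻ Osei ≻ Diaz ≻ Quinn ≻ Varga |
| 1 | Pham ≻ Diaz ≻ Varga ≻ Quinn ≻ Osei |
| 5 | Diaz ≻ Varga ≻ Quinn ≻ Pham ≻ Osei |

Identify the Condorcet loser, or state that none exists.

Head-to-head results (21 voters):
Diaz vs Pham: Pham wins 12–9.
Diaz vs Varga: Diaz is ranked higher on 4+1+1+5 = 11 ballots, Varga on 10. Diaz wins 11–10.
Diaz–Osei: Osei 11–10.
Diaz vs Quinn: 4+1+1+5 = 11 for Diaz, 10 for Quinn — Diaz by 11–10.
Pham vs Varga: Varga wins 16–5.
Pham vs Osei: Osei, 11–10.
Pham vs Quinn: Quinn, 19–2.
Varga vs Osei: Varga is ranked higher on 4+1+5 = 10 ballots, Osei on 11. Osei wins 11–10.
Varga vs Quinn: Varga is ranked higher on 7+1+5 = 13 ballots, Quinn on 8. Varga wins 13–8.
Osei vs Quinn: Quinn wins 13–8.
No candidate is winless: Diaz beats Varga; Pham beats Diaz; Varga beats Pham; Osei beats Diaz; Quinn beats Pham. There is no Condorcet loser.

none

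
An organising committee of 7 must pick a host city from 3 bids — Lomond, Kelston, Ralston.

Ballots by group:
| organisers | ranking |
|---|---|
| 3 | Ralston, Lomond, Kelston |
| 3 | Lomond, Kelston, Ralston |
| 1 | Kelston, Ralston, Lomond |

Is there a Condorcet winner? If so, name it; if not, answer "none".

none

Pairwise majorities:
Lomond vs Kelston: Lomond is ranked higher on 3+3 = 6 ballots, Kelston on 1. Lomond wins 6–1.
Lomond vs Ralston: Ralston wins 4–3.
Kelston vs Ralston: Kelston, 4–3.
No city is unbeaten: Lomond loses to Ralston; Kelston loses to Lomond; Ralston loses to Kelston. In particular Lomond beats Kelston beats Ralston beats Lomond is a majority cycle — no Condorcet winner exists.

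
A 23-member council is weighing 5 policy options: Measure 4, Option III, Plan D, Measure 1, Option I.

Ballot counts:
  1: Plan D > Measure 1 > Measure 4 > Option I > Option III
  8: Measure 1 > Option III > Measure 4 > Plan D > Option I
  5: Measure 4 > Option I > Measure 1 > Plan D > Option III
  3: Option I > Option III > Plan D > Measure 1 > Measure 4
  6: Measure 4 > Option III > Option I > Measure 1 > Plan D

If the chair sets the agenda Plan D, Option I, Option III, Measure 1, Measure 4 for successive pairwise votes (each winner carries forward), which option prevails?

Measure 1

Round 1: Plan D vs Option I — 9–14, Option I advances.
Round 2: Option I vs Option III — 9–14, Option III advances.
Round 3: Option III vs Measure 1 — 9–14, Measure 1 advances.
Round 4: Measure 1 vs Measure 4 — 12–11, Measure 1 advances.
Measure 1 survives the agenda.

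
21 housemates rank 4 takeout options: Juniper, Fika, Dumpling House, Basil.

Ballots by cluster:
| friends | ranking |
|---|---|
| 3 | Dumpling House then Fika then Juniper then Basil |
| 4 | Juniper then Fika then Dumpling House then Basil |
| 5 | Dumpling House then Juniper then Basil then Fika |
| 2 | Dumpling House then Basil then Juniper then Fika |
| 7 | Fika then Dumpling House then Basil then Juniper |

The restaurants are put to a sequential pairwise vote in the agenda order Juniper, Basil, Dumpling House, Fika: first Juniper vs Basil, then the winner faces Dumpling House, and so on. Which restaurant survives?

Round 1: Juniper vs Basil — 12–9, Juniper advances.
Round 2: Juniper vs Dumpling House — 4–17, Dumpling House advances.
Round 3: Dumpling House vs Fika — 10–11, Fika advances.
Fika survives the agenda.

Fika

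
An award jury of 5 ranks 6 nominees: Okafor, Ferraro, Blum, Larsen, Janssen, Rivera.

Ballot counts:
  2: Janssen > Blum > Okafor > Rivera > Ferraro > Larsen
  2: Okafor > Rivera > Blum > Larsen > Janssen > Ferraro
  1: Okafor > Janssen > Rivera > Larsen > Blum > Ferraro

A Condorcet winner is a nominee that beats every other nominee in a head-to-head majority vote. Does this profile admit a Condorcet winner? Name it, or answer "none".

Okafor

Head-to-head results (5 jurors):
Okafor vs Ferraro: 2+2+1 = 5 for Okafor, 0 for Ferraro — Okafor by 5–0.
Okafor vs Blum: 3 to 2, Okafor.
Okafor vs Larsen: 2+2+1 = 5 for Okafor, 0 for Larsen — Okafor by 5–0.
Okafor vs Janssen: 3 to 2, Okafor.
Okafor vs Rivera: Okafor is ranked higher on 2+2+1 = 5 ballots, Rivera on 0. Okafor wins 5–0.
Ferraro vs Blum: Ferraro is ranked higher on 0 ballots, Blum on 5. Blum wins 5–0.
Ferraro vs Larsen: Ferraro is ranked higher on 2 ballots, Larsen on 3. Larsen wins 3–2.
Ferraro vs Janssen: Ferraro is ranked higher on 0 ballots, Janssen on 5. Janssen wins 5–0.
Ferraro vs Rivera: 0 for Ferraro, 5 for Rivera — Rivera by 5–0.
Blum vs Larsen: Blum is ranked higher on 2+2 = 4 ballots, Larsen on 1. Blum wins 4–1.
Blum vs Janssen: Blum preferred on 2 ballots; Janssen wins 3–2.
Blum vs Rivera: Blum preferred on 2 ballots; Rivera wins 3–2.
Larsen vs Janssen: Larsen preferred on 2 ballots; Janssen wins 3–2.
Larsen vs Rivera: Larsen is ranked higher on 0 ballots, Rivera on 5. Rivera wins 5–0.
Janssen vs Rivera: 3 to 2, Janssen.
Okafor wins every pairwise contest, so Okafor is the Condorcet winner.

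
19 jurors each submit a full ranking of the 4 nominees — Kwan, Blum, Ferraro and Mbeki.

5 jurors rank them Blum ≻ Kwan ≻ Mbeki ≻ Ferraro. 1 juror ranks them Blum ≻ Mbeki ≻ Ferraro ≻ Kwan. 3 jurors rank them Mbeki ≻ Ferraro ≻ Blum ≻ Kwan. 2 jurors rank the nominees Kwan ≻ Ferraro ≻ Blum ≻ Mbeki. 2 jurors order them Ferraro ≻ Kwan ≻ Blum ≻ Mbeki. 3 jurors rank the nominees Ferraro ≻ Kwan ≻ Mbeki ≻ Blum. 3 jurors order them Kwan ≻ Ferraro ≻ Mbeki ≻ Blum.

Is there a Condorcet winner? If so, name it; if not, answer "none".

Pairwise majorities:
Kwan vs Blum: 10 to 9, Kwan.
Kwan vs Ferraro: 5+2+3 = 10 for Kwan, 9 for Ferraro — Kwan by 10–9.
Kwan vs Mbeki: 15 to 4, Kwan.
Blum vs Ferraro: 6 to 13, Ferraro.
Blum vs Mbeki: 10 to 9, Blum.
Ferraro vs Mbeki: Ferraro is ranked higher on 2+2+3+3 = 10 ballots, Mbeki on 9. Ferraro wins 10–9.
Only Kwan has no losses; Kwan is the Condorcet winner.

Kwan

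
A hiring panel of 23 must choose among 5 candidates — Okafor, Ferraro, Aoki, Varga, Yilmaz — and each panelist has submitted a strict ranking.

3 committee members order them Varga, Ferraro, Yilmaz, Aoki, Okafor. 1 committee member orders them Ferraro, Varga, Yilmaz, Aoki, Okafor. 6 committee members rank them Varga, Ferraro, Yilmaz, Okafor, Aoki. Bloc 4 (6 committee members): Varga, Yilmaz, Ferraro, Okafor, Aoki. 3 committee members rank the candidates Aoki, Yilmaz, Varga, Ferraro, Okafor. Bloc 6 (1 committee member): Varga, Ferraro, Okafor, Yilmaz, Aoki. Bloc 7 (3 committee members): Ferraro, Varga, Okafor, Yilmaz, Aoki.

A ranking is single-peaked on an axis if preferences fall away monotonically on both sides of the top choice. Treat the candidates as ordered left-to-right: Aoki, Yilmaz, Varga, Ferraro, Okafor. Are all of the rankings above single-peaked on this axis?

yes

Axis positions: Aoki=1, Yilmaz=2, Varga=3, Ferraro=4, Okafor=5.
Bloc 1 (peak Varga at position 3): ranking walks positions 3-4-2-1-5, expanding outward from the peak — single-peaked.
Bloc 2 (peak Ferraro at position 4): ranking walks positions 4-3-2-1-5, expanding outward from the peak — single-peaked.
Bloc 3 (peak Varga at position 3): ranking walks positions 3-4-2-5-1, expanding outward from the peak — single-peaked.
Bloc 4 (peak Varga at position 3): ranking walks positions 3-2-4-5-1, expanding outward from the peak — single-peaked.
Bloc 5 (peak Aoki at position 1): ranking walks positions 1-2-3-4-5, expanding outward from the peak — single-peaked.
Bloc 6 (peak Varga at position 3): ranking walks positions 3-4-5-2-1, expanding outward from the peak — single-peaked.
Bloc 7 (peak Ferraro at position 4): ranking walks positions 4-3-5-2-1, expanding outward from the peak — single-peaked.
Every ranking is single-peaked on this axis.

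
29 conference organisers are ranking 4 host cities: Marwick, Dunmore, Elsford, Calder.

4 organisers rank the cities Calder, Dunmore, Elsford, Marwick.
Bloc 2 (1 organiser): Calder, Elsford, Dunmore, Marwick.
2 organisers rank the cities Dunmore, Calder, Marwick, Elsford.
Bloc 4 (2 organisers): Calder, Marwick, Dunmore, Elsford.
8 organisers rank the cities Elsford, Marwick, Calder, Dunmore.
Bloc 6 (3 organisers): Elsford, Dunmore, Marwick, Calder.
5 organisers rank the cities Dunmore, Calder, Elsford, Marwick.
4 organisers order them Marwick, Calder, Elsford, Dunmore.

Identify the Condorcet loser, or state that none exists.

Head-to-head results (29 organisers):
Marwick vs Dunmore: Marwick preferred on 2+8+4 = 14 ballots; Dunmore wins 15–14.
Marwick vs Elsford: Elsford, 21–8.
Marwick–Calder: Marwick 15–14.
Dunmore vs Elsford: Dunmore preferred on 4+2+2+5 = 13 ballots; Elsford wins 16–13.
Dunmore vs Calder: Calder, 19–10.
Elsford vs Calder: Calder, 18–11.
Every city wins at least one matchup (Marwick beats Calder; Dunmore beats Marwick; Elsford beats Marwick; Calder beats Dunmore), so there is no Condorcet loser.

none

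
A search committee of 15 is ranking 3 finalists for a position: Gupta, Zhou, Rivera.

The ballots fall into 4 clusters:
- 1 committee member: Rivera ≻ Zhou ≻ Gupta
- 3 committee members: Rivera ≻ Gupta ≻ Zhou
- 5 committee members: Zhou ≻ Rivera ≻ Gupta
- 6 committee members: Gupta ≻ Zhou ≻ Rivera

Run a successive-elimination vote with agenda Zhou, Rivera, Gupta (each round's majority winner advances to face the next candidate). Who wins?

Round 1: Zhou vs Rivera — 11–4, Zhou advances.
Round 2: Zhou vs Gupta — 6–9, Gupta advances.
The agenda winner is Gupta.

Gupta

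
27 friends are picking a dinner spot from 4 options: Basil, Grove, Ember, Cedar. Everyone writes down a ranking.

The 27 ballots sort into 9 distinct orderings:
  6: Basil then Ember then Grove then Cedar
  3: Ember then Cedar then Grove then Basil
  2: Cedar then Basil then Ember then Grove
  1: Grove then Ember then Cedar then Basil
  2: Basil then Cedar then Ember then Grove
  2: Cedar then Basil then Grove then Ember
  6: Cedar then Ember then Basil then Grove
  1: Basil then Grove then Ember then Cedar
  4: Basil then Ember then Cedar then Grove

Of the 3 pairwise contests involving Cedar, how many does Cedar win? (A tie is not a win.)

Cedar against each rival (27 friends):
Cedar vs Basil: 14 to 13, Cedar.
Cedar vs Grove: Cedar, 19–8.
Cedar–Ember: Ember 15–12.
Cedar beats Basil, Grove; loses to Ember — 2 pairwise wins.

2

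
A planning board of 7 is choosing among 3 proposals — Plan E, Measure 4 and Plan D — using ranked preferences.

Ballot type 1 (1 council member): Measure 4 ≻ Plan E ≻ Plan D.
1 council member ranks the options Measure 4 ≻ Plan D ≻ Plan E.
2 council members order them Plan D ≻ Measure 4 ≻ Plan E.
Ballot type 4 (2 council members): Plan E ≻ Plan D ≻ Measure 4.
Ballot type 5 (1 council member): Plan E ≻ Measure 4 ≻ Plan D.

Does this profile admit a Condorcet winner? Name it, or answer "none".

none

Check each pair by majority over 7 ballots:
Plan E vs Measure 4: 3 to 4, Measure 4.
Plan E vs Plan D: 4 to 3, Plan E.
Measure 4 vs Plan D: 3 to 4, Plan D.
Each option drops at least one matchup (Plan E loses to Measure 4; Measure 4 loses to Plan D; Plan D loses to Plan E); the cycle Plan E → Plan D → Measure 4 → Plan E rules out a Condorcet winner.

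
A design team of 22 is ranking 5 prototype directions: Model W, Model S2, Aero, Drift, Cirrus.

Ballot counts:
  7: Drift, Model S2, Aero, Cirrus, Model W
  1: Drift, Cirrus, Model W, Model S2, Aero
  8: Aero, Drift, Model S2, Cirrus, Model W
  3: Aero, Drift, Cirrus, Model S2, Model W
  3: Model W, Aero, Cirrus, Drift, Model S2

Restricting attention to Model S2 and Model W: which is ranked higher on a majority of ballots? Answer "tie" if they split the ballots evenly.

Ballots ranking Model S2 above Model W: 7 + 8 + 3 = 18.
Ballots ranking Model W above Model S2: 22 − 18 = 4.
Model S2 wins the head-to-head 18–4.

Model S2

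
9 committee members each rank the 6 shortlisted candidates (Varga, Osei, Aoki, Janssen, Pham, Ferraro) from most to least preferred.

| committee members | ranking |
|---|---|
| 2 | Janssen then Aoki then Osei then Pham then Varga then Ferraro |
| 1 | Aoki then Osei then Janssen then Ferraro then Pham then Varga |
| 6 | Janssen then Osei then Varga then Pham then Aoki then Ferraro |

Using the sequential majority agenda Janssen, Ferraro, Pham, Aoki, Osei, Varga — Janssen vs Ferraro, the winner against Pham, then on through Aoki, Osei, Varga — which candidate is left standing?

Round 1: Janssen vs Ferraro — 9–0, Janssen advances.
Round 2: Janssen vs Pham — 9–0, Janssen advances.
Round 3: Janssen vs Aoki — 8–1, Janssen advances.
Round 4: Janssen vs Osei — 8–1, Janssen advances.
Round 5: Janssen vs Varga — 9–0, Janssen advances.
Janssen survives the agenda.

Janssen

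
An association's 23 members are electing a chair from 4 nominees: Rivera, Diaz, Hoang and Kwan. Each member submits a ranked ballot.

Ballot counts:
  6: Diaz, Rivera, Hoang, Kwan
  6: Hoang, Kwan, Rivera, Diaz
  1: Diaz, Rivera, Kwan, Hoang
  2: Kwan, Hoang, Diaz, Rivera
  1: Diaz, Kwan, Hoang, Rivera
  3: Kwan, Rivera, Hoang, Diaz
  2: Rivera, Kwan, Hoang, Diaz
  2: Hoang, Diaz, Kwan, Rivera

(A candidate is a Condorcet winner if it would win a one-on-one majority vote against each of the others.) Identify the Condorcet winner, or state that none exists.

Pairwise majorities:
Rivera vs Diaz: Diaz wins 12–11.
Rivera vs Hoang: Rivera, 12–11.
Rivera–Kwan: Kwan 14–9.
Diaz–Hoang: Hoang 15–8.
Diaz–Kwan: Kwan 13–10.
Hoang vs Kwan: Hoang, 14–9.
Each candidate drops at least one matchup (Rivera loses to Diaz; Diaz loses to Hoang; Hoang loses to Rivera; Kwan loses to Hoang); the cycle Rivera → Hoang → Diaz → Rivera rules out a Condorcet winner.

none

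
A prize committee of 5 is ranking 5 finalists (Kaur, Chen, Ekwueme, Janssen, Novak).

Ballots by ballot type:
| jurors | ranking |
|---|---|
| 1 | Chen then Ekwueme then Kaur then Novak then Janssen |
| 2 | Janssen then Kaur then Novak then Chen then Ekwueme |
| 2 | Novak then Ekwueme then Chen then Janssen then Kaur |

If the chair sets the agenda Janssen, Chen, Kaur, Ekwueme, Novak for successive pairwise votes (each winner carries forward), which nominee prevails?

Novak

Round 1: Janssen vs Chen — 2–3, Chen advances.
Round 2: Chen vs Kaur — 3–2, Chen advances.
Round 3: Chen vs Ekwueme — 3–2, Chen advances.
Round 4: Chen vs Novak — 1–4, Novak advances.
The agenda winner is Novak.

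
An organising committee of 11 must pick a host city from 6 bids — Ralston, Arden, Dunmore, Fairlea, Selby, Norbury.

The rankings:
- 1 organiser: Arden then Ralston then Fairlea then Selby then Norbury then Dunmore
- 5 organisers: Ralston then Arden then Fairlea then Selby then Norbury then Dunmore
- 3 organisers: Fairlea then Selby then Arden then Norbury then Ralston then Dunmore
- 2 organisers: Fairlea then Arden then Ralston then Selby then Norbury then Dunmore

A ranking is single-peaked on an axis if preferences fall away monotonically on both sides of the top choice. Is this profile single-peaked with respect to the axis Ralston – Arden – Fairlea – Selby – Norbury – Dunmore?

Axis positions: Ralston=1, Arden=2, Fairlea=3, Selby=4, Norbury=5, Dunmore=6.
Cluster 1 (peak Arden at position 2): ranking walks positions 2-1-3-4-5-6, expanding outward from the peak — single-peaked.
Cluster 2 (peak Ralston at position 1): ranking walks positions 1-2-3-4-5-6, expanding outward from the peak — single-peaked.
Cluster 3 (peak Fairlea at position 3): ranking walks positions 3-4-2-5-1-6, expanding outward from the peak — single-peaked.
Cluster 4 (peak Fairlea at position 3): ranking walks positions 3-2-1-4-5-6, expanding outward from the peak — single-peaked.
Every ranking is single-peaked on this axis.

yes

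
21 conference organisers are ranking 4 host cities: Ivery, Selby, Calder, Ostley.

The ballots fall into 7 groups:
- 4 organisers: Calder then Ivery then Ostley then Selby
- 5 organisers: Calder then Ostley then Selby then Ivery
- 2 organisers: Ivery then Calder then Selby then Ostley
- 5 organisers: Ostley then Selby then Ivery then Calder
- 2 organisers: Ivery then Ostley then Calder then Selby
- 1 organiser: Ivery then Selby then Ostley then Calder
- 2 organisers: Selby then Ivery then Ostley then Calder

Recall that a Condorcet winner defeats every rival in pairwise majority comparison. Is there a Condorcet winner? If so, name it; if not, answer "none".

none

Head-to-head results (21 organisers):
Ivery vs Selby: Selby, 12–9.
Ivery vs Calder: Ivery, 12–9.
Ivery vs Ostley: Ivery, 11–10.
Selby–Calder: Calder 13–8.
Selby–Ostley: Ostley 16–5.
Calder vs Ostley: Calder, 11–10.
Every city loses at least once (Ivery loses to Selby; Selby loses to Calder; Calder loses to Ivery; Ostley loses to Ivery). The majority relation contains the cycle Ivery → Calder → Selby → Ivery, so there is no Condorcet winner.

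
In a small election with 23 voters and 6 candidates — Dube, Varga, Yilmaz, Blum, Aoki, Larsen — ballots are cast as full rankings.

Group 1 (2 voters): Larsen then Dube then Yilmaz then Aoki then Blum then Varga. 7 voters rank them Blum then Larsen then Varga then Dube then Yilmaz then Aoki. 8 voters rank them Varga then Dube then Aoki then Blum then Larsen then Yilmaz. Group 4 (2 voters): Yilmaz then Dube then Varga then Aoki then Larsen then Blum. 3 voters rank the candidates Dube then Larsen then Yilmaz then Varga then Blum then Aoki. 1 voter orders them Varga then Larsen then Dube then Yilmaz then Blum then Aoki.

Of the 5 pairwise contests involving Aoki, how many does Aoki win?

1

Aoki against each rival (23 voters):
Aoki vs Dube: Aoki is ranked higher on 0 ballots, Dube on 23. Dube wins 23–0.
Aoki vs Varga: Aoki preferred on 2 ballots; Varga wins 21–2.
Aoki vs Yilmaz: Yilmaz, 15–8.
Aoki vs Blum: Aoki, 12–11.
Aoki vs Larsen: Larsen, 13–10.
Aoki beats Blum; loses to Dube, Varga, Yilmaz, Larsen — 1 pairwise win.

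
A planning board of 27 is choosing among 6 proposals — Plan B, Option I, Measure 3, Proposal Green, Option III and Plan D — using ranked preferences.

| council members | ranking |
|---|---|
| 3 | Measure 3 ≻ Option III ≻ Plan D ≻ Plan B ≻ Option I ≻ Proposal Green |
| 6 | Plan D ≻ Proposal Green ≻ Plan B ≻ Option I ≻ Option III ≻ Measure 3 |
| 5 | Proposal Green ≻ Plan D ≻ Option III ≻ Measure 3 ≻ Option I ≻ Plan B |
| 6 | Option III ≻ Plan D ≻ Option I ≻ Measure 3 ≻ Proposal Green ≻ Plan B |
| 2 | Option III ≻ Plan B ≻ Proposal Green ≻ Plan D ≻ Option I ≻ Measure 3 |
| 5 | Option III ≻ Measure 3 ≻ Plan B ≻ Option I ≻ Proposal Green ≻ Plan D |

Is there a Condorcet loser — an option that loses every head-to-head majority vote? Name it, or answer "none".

none

Head-to-head results (27 council members):
Plan B vs Option I: Plan B, 16–11.
Plan B vs Measure 3: Plan B is ranked higher on 6+2 = 8 ballots, Measure 3 on 19. Measure 3 wins 19–8.
Plan B vs Proposal Green: Plan B is ranked higher on 3+2+5 = 10 ballots, Proposal Green on 17. Proposal Green wins 17–10.
Plan B vs Option III: Option III, 21–6.
Plan B vs Plan D: 2+5 = 7 for Plan B, 20 for Plan D — Plan D by 20–7.
Option I vs Measure 3: Option I wins 14–13.
Option I vs Proposal Green: Option I is ranked higher on 3+6+5 = 14 ballots, Proposal Green on 13. Option I wins 14–13.
Option I vs Option III: 6 for Option I, 21 for Option III — Option III by 21–6.
Option I vs Plan D: 5 to 22, Plan D.
Measure 3–Proposal Green: Measure 3 14–13.
Measure 3–Option III: Option III 24–3.
Measure 3 vs Plan D: Measure 3 preferred on 3+5 = 8 ballots; Plan D wins 19–8.
Proposal Green vs Option III: Option III, 16–11.
Proposal Green vs Plan D: Proposal Green preferred on 5+2+5 = 12 ballots; Plan D wins 15–12.
Option III–Plan D: Option III 16–11.
Each option has at least one pairwise win (Plan B beats Option I; Option I beats Measure 3; Measure 3 beats Plan B; Proposal Green beats Plan B; Option III beats Plan B; Plan D beats Plan B) — no Condorcet loser.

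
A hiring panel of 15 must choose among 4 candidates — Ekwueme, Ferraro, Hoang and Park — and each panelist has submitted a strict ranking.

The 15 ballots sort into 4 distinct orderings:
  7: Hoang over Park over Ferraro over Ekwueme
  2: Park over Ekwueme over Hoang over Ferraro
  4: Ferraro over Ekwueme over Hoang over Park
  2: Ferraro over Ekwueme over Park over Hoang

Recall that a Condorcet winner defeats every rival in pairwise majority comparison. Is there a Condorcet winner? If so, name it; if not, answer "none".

none

Head-to-head results (15 committee members):
Ekwueme vs Ferraro: 2 to 13, Ferraro.
Ekwueme vs Hoang: Ekwueme preferred on 2+4+2 = 8 ballots; Ekwueme wins 8–7.
Ekwueme vs Park: Ekwueme is ranked higher on 4+2 = 6 ballots, Park on 9. Park wins 9–6.
Ferraro vs Hoang: Ferraro is ranked higher on 4+2 = 6 ballots, Hoang on 9. Hoang wins 9–6.
Ferraro vs Park: 4+2 = 6 for Ferraro, 9 for Park — Park by 9–6.
Hoang vs Park: 11 to 4, Hoang.
Each candidate drops at least one matchup (Ekwueme loses to Ferraro; Ferraro loses to Hoang; Hoang loses to Ekwueme; Park loses to Hoang); the cycle Ekwueme → Hoang → Ferraro → Ekwueme rules out a Condorcet winner.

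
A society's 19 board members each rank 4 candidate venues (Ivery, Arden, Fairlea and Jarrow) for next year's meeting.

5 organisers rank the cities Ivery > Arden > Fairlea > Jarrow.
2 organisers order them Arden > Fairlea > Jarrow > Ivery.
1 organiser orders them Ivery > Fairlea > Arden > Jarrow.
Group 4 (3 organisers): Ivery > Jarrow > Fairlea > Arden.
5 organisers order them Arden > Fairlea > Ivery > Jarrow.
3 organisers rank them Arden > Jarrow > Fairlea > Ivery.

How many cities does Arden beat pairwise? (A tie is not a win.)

Arden against each rival (19 organisers):
Arden–Ivery: Arden 10–9.
Arden vs Fairlea: Arden is ranked higher on 5+2+5+3 = 15 ballots, Fairlea on 4. Arden wins 15–4.
Arden vs Jarrow: 16 to 3, Arden.
Arden beats Ivery, Fairlea, Jarrow — 3 pairwise wins.

3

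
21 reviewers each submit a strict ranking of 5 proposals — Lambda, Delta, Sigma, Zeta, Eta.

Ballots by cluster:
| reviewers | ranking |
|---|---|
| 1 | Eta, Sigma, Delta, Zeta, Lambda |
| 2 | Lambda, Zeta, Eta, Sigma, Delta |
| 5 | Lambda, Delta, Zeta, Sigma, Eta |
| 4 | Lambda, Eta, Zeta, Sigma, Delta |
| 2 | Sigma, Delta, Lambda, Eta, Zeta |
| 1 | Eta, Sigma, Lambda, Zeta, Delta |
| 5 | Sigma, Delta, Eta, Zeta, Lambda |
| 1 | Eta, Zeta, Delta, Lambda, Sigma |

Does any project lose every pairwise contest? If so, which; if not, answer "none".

Head-to-head results (21 reviewers):
Lambda vs Delta: Lambda, 12–9.
Lambda vs Sigma: 2+5+4+1 = 12 for Lambda, 9 for Sigma — Lambda by 12–9.
Lambda vs Zeta: Lambda is ranked higher on 2+5+4+2+1 = 14 ballots, Zeta on 7. Lambda wins 14–7.
Lambda–Eta: Lambda 13–8.
Delta vs Sigma: Sigma wins 15–6.
Delta vs Zeta: 1+5+2+5 = 13 for Delta, 8 for Zeta — Delta by 13–8.
Delta vs Eta: Delta, 12–9.
Sigma–Zeta: Zeta 12–9.
Sigma vs Eta: Sigma is ranked higher on 5+2+5 = 12 ballots, Eta on 9. Sigma wins 12–9.
Zeta–Eta: Eta 14–7.
Every project wins at least one matchup (Lambda beats Delta; Delta beats Zeta; Sigma beats Delta; Zeta beats Sigma; Eta beats Zeta), so there is no Condorcet loser.

none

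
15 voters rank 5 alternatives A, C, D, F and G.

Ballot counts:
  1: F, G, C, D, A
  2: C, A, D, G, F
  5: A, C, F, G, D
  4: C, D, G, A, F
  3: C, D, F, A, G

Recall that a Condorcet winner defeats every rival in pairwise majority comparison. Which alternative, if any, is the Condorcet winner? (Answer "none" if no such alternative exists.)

C

Check each pair by majority over 15 ballots:
A–C: C 10–5.
A vs D: D, 8–7.
A vs F: A is ranked higher on 2+5+4 = 11 ballots, F on 4. A wins 11–4.
A vs G: A preferred on 2+5+3 = 10 ballots; A wins 10–5.
C vs D: 1+2+5+4+3 = 15 for C, 0 for D — C by 15–0.
C vs F: C preferred on 2+5+4+3 = 14 ballots; C wins 14–1.
C vs G: C, 14–1.
D vs F: D preferred on 2+4+3 = 9 ballots; D wins 9–6.
D vs G: D wins 9–6.
F vs G: F wins 9–6.
C wins every pairwise contest, so C is the Condorcet winner.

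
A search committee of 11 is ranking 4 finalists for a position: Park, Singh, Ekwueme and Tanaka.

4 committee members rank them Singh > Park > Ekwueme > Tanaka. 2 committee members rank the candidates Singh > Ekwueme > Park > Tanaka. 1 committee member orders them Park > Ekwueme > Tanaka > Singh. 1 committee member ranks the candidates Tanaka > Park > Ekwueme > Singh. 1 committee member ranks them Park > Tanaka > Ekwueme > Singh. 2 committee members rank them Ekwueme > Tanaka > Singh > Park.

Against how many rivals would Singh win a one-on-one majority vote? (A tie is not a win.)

3

Singh against each rival (11 committee members):
Singh–Park: Singh 8–3.
Singh–Ekwueme: Singh 6–5.
Singh vs Tanaka: 6 to 5, Singh.
Singh beats Park, Ekwueme, Tanaka — 3 pairwise wins.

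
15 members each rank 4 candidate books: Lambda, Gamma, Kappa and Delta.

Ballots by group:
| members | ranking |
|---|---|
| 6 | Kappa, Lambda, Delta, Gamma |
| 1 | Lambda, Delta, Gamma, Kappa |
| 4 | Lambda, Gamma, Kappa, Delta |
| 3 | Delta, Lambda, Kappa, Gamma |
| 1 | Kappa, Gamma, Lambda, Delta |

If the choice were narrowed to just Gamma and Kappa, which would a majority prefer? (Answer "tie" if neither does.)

Ballots ranking Gamma above Kappa: 1 + 4 = 5.
Ballots ranking Kappa above Gamma: 15 − 5 = 10.
Kappa wins the head-to-head 10–5.

Kappa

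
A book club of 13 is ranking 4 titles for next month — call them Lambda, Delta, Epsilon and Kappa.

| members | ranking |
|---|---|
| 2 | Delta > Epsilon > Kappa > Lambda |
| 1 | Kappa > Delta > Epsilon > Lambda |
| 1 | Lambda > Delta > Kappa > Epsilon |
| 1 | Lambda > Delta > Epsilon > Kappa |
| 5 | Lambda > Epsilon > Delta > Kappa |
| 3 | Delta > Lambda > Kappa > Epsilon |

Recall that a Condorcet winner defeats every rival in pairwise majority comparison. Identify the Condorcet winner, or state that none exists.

Lambda

Head-to-head results (13 members):
Lambda vs Delta: Lambda, 7–6.
Lambda vs Epsilon: Lambda, 10–3.
Lambda vs Kappa: Lambda wins 10–3.
Delta vs Epsilon: 8 to 5, Delta.
Delta–Kappa: Delta 12–1.
Epsilon vs Kappa: Epsilon wins 8–5.
Lambda beats each of Delta, Epsilon, Kappa — Lambda is the Condorcet winner.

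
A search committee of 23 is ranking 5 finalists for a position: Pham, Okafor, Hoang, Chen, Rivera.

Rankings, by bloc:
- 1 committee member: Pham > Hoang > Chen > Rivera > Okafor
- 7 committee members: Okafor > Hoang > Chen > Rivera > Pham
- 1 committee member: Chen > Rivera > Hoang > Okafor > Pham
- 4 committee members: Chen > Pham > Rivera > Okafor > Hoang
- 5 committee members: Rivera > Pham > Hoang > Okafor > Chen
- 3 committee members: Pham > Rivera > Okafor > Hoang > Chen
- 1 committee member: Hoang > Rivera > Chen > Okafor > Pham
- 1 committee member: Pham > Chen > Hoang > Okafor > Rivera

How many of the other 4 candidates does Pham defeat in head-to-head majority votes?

2

Pham against each rival (23 committee members):
Pham vs Okafor: 1+4+5+3+1 = 14 for Pham, 9 for Okafor — Pham by 14–9.
Pham vs Hoang: 14 to 9, Pham.
Pham vs Chen: 10 to 13, Chen.
Pham vs Rivera: Rivera, 14–9.
Pham beats Okafor, Hoang; loses to Chen, Rivera — 2 pairwise wins.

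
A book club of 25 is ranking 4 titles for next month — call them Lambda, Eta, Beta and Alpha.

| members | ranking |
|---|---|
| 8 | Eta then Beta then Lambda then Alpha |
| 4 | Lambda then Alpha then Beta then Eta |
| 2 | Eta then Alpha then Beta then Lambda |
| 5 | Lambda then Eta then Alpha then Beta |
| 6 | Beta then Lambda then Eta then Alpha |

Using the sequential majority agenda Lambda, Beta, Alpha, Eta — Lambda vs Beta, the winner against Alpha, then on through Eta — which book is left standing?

Eta

Round 1: Lambda vs Beta — 9–16, Beta advances.
Round 2: Beta vs Alpha — 14–11, Beta advances.
Round 3: Beta vs Eta — 10–15, Eta advances.
Eta survives the agenda.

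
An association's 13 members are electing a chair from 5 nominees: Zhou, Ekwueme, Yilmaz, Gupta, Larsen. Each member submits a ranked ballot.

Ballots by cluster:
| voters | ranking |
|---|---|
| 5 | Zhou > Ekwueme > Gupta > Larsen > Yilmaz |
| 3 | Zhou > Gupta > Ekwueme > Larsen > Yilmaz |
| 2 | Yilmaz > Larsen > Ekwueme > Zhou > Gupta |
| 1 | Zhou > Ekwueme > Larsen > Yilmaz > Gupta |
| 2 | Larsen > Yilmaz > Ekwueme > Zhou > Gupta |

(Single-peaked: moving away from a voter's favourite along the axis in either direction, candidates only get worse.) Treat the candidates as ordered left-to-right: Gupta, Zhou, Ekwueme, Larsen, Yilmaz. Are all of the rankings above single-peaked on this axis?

yes

Axis positions: Gupta=1, Zhou=2, Ekwueme=3, Larsen=4, Yilmaz=5.
Cluster 1 (peak Zhou at position 2): ranking walks positions 2-3-1-4-5, expanding outward from the peak — single-peaked.
Cluster 2 (peak Zhou at position 2): ranking walks positions 2-1-3-4-5, expanding outward from the peak — single-peaked.
Cluster 3 (peak Yilmaz at position 5): ranking walks positions 5-4-3-2-1, expanding outward from the peak — single-peaked.
Cluster 4 (peak Zhou at position 2): ranking walks positions 2-3-4-5-1, expanding outward from the peak — single-peaked.
Cluster 5 (peak Larsen at position 4): ranking walks positions 4-5-3-2-1, expanding outward from the peak — single-peaked.
Every ranking is single-peaked on this axis.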